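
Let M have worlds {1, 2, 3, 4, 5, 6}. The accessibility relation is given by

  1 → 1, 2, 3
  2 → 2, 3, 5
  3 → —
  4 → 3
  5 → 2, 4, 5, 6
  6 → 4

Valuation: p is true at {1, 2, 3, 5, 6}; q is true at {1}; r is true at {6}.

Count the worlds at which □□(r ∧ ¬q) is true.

2

1: successors {1, 2, 3}; □(r ∧ ¬q) there: 1:F, 2:F, 3:T. ✗
2: successors {2, 3, 5}; □(r ∧ ¬q) there: 2:F, 3:T, 5:F. ✗
3: no successors, so □□(r ∧ ¬q) holds vacuously. ✓
4: successors {3}; □(r ∧ ¬q) there: 3:T. ✓
5: successors {2, 4, 5, 6}; □(r ∧ ¬q) there: 2:F, 4:F, 5:F, 6:F. ✗
6: successors {4}; □(r ∧ ¬q) there: 4:F. ✗
Satisfying worlds: {3, 4}.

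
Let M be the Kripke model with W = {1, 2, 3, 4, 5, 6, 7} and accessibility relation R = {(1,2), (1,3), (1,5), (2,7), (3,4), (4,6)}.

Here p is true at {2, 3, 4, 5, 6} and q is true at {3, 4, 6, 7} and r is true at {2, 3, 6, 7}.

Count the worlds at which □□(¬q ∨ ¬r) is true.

1: successors {2, 3, 5}; □(¬q ∨ ¬r) there: 2:F, 3:T, 5:T. ✗
2: successors {7}; □(¬q ∨ ¬r) there: 7:T. ✓
3: successors {4}; □(¬q ∨ ¬r) there: 4:F. ✗
4: successors {6}; □(¬q ∨ ¬r) there: 6:T. ✓
5: no successors, so □□(¬q ∨ ¬r) holds vacuously. ✓
6: no successors, so □□(¬q ∨ ¬r) holds vacuously. ✓
7: no successors, so □□(¬q ∨ ¬r) holds vacuously. ✓
Satisfying worlds: {2, 4, 5, 6, 7}.

5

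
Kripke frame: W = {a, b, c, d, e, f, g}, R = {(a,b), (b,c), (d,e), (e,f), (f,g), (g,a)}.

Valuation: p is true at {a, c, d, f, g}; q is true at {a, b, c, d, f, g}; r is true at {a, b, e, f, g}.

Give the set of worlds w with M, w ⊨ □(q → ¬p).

{a, c, d}

a: successors {b}; q → ¬p there: b:T. ✓
b: successors {c}; q → ¬p there: c:F. ✗
c: no successors, so □(q → ¬p) holds vacuously. ✓
d: successors {e}; q → ¬p there: e:T. ✓
e: successors {f}; q → ¬p there: f:F. ✗
f: successors {g}; q → ¬p there: g:F. ✗
g: successors {a}; q → ¬p there: a:F. ✗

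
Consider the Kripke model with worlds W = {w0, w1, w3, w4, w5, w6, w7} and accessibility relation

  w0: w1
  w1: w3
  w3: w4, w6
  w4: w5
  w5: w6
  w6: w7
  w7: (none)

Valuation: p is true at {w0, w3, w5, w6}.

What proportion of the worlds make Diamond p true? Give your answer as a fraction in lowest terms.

4/7

w0: successors {w1}; p there: w1:F. ✗
w1: successors {w3}; p there: w3:T. ✓
w3: successors {w4, w6}; p there: w4:F, w6:T. ✓
w4: successors {w5}; p there: w5:T. ✓
w5: successors {w6}; p there: w6:T. ✓
w6: successors {w7}; p there: w7:F. ✗
w7: no successors, so Diamond p fails. ✗
That's 4 of 7 worlds, so 4/7.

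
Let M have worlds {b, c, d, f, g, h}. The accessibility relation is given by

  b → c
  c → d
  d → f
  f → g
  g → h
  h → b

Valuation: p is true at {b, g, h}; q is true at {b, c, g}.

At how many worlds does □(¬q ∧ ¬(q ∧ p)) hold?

b: successors {c}; ¬q ∧ ¬(q ∧ p) there: c:F. ✗
c: successors {d}; ¬q ∧ ¬(q ∧ p) there: d:T. ✓
d: successors {f}; ¬q ∧ ¬(q ∧ p) there: f:T. ✓
f: successors {g}; ¬q ∧ ¬(q ∧ p) there: g:F. ✗
g: successors {h}; ¬q ∧ ¬(q ∧ p) there: h:T. ✓
h: successors {b}; ¬q ∧ ¬(q ∧ p) there: b:F. ✗
Satisfying worlds: {c, d, g}.

3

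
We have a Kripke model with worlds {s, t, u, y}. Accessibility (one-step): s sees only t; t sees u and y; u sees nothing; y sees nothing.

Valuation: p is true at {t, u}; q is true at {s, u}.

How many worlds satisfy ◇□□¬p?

2

s: successors {t}; □□¬p there: t:T. ✓
t: successors {u, y}; □□¬p there: u:T, y:T. ✓
u: no successors, so ◇□□¬p fails. ✗
y: no successors, so ◇□□¬p fails. ✗
Satisfying worlds: {s, t}.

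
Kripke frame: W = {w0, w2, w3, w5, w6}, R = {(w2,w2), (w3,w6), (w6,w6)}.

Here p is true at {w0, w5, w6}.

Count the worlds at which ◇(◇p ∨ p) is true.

w0: no successors, so ◇(◇p ∨ p) fails. ✗
w2: successors {w2}; ◇p ∨ p there: w2:F. ✗
w3: successors {w6}; ◇p ∨ p there: w6:T. ✓
w5: no successors, so ◇(◇p ∨ p) fails. ✗
w6: successors {w6}; ◇p ∨ p there: w6:T. ✓
Satisfying worlds: {w3, w6}.

2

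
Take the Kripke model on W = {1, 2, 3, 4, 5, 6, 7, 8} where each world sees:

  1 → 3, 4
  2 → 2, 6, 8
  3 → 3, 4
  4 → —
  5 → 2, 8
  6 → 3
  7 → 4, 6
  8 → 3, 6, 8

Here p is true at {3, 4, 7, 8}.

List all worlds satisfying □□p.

1: successors {3, 4}; □p there: 3:T, 4:T. ✓
2: successors {2, 6, 8}; □p there: 2:F, 6:T, 8:F. ✗
3: successors {3, 4}; □p there: 3:T, 4:T. ✓
4: no successors, so □□p holds vacuously. ✓
5: successors {2, 8}; □p there: 2:F, 8:F. ✗
6: successors {3}; □p there: 3:T. ✓
7: successors {4, 6}; □p there: 4:T, 6:T. ✓
8: successors {3, 6, 8}; □p there: 3:T, 6:T, 8:F. ✗

{1, 3, 4, 6, 7}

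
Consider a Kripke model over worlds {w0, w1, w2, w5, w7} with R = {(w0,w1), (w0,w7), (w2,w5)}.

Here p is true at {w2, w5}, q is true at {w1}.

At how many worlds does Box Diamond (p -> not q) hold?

3

w0: successors {w1, w7}; Diamond (p -> not q) there: w1:F, w7:F. ✗
w1: no successors, so Box Diamond (p -> not q) holds vacuously. ✓
w2: successors {w5}; Diamond (p -> not q) there: w5:F. ✗
w5: no successors, so Box Diamond (p -> not q) holds vacuously. ✓
w7: no successors, so Box Diamond (p -> not q) holds vacuously. ✓
Satisfying worlds: {w1, w5, w7}.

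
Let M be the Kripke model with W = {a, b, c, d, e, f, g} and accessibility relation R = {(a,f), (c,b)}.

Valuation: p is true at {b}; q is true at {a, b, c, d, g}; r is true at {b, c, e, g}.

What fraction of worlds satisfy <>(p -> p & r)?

a: successors {f}; p -> p & r there: f:T. ✓
b: no successors, so <>(p -> p & r) fails. ✗
c: successors {b}; p -> p & r there: b:T. ✓
d: no successors, so <>(p -> p & r) fails. ✗
e: no successors, so <>(p -> p & r) fails. ✗
f: no successors, so <>(p -> p & r) fails. ✗
g: no successors, so <>(p -> p & r) fails. ✗
That's 2 of 7 worlds, so 2/7.

2/7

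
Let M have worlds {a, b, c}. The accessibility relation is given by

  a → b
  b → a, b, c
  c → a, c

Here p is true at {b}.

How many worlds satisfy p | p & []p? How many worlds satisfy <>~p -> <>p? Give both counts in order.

For p | p & []p:
a: p is F, p & []p is F. ✗
b: p is T, p & []p is F. ✓
c: p is F, p & []p is F. ✗
— 1 world.
For <>~p -> <>p:
a: <>~p is F, <>p is T. ✓
b: <>~p is T, <>p is T. ✓
c: <>~p is T, <>p is F. ✗
— 2 worlds.

1 and 2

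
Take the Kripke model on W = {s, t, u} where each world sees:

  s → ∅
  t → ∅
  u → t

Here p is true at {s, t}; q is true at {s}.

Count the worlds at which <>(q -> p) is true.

1

s: no successors, so <>(q -> p) fails. ✗
t: no successors, so <>(q -> p) fails. ✗
u: successors {t}; q -> p there: t:T. ✓
Satisfying worlds: {u}.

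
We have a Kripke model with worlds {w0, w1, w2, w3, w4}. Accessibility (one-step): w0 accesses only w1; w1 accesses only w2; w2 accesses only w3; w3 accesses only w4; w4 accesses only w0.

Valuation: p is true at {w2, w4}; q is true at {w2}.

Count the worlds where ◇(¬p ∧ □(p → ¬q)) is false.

3

w0: successors {w1}; ¬p ∧ □(p → ¬q) there: w1:F. ✗
w1: successors {w2}; ¬p ∧ □(p → ¬q) there: w2:F. ✗
w2: successors {w3}; ¬p ∧ □(p → ¬q) there: w3:T. ✓
w3: successors {w4}; ¬p ∧ □(p → ¬q) there: w4:F. ✗
w4: successors {w0}; ¬p ∧ □(p → ¬q) there: w0:T. ✓
Satisfying worlds: {w2, w4}.
So ◇(¬p ∧ □(p → ¬q)) fails at the other 3 worlds.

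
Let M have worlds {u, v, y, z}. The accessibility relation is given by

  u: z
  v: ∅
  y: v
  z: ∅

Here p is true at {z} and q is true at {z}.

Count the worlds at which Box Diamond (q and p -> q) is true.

2

u: successors {z}; Diamond (q and p -> q) there: z:F. ✗
v: no successors, so Box Diamond (q and p -> q) holds vacuously. ✓
y: successors {v}; Diamond (q and p -> q) there: v:F. ✗
z: no successors, so Box Diamond (q and p -> q) holds vacuously. ✓
Satisfying worlds: {v, z}.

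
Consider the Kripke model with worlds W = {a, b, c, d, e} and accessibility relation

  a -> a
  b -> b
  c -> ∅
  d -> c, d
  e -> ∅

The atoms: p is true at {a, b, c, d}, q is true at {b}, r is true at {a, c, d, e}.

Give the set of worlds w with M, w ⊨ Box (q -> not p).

{a, c, d, e}

a: successors {a}; q -> not p there: a:T. ✓
b: successors {b}; q -> not p there: b:F. ✗
c: no successors, so Box (q -> not p) holds vacuously. ✓
d: successors {c, d}; q -> not p there: c:T, d:T. ✓
e: no successors, so Box (q -> not p) holds vacuously. ✓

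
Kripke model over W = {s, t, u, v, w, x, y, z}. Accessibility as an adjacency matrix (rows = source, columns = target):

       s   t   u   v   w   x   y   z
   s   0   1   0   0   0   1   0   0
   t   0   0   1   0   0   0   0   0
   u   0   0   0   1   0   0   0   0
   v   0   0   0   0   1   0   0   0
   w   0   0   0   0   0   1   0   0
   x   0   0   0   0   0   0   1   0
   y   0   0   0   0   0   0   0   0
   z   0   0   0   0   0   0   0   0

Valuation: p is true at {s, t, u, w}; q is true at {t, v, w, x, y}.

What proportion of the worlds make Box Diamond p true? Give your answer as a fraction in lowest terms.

s: successors {t, x}; Diamond p there: t:T, x:F. ✗
t: successors {u}; Diamond p there: u:F. ✗
u: successors {v}; Diamond p there: v:T. ✓
v: successors {w}; Diamond p there: w:F. ✗
w: successors {x}; Diamond p there: x:F. ✗
x: successors {y}; Diamond p there: y:F. ✗
y: no successors, so Box Diamond p holds vacuously. ✓
z: no successors, so Box Diamond p holds vacuously. ✓
That's 3 of 8 worlds, so 3/8.

3/8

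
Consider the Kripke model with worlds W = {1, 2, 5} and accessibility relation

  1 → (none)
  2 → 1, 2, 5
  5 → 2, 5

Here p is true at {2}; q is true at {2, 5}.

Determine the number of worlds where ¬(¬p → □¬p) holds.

1

1: ¬p → □¬p is T. ✗
2: ¬p → □¬p is T. ✗
5: ¬p → □¬p is F. ✓
Satisfying worlds: {5}.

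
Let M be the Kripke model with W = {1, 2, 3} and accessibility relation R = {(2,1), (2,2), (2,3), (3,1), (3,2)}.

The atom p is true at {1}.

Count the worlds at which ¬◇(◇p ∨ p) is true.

1: ◇(◇p ∨ p) is F. ✓
2: ◇(◇p ∨ p) is T. ✗
3: ◇(◇p ∨ p) is T. ✗
Satisfying worlds: {1}.

1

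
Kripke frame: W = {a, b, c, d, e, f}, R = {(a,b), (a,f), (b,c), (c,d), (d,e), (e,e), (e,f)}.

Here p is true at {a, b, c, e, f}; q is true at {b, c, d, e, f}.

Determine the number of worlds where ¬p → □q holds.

6

a: ¬p is F, □q is T. ✓
b: ¬p is F, □q is T. ✓
c: ¬p is F, □q is T. ✓
d: ¬p is T, □q is T. ✓
e: ¬p is F, □q is T. ✓
f: ¬p is F, □q is T. ✓
Satisfying worlds: {a, b, c, d, e, f}.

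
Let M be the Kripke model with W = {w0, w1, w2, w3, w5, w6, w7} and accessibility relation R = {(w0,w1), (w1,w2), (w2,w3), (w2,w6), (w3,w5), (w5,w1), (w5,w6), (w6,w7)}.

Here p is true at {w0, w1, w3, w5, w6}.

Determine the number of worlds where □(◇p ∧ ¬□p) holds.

w0: successors {w1}; ◇p ∧ ¬□p there: w1:F. ✗
w1: successors {w2}; ◇p ∧ ¬□p there: w2:F. ✗
w2: successors {w3, w6}; ◇p ∧ ¬□p there: w3:F, w6:F. ✗
w3: successors {w5}; ◇p ∧ ¬□p there: w5:F. ✗
w5: successors {w1, w6}; ◇p ∧ ¬□p there: w1:F, w6:F. ✗
w6: successors {w7}; ◇p ∧ ¬□p there: w7:F. ✗
w7: no successors, so □(◇p ∧ ¬□p) holds vacuously. ✓
Satisfying worlds: {w7}.

1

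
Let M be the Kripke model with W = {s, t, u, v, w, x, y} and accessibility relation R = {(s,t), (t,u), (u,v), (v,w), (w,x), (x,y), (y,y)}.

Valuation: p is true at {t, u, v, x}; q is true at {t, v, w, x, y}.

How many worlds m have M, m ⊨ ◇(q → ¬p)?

s: successors {t}; q → ¬p there: t:F. ✗
t: successors {u}; q → ¬p there: u:T. ✓
u: successors {v}; q → ¬p there: v:F. ✗
v: successors {w}; q → ¬p there: w:T. ✓
w: successors {x}; q → ¬p there: x:F. ✗
x: successors {y}; q → ¬p there: y:T. ✓
y: successors {y}; q → ¬p there: y:T. ✓
Satisfying worlds: {t, v, x, y}.

4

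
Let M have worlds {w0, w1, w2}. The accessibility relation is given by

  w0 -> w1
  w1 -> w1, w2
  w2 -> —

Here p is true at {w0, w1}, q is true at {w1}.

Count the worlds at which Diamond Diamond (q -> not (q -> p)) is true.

2

w0: successors {w1}; Diamond (q -> not (q -> p)) there: w1:T. ✓
w1: successors {w1, w2}; Diamond (q -> not (q -> p)) there: w1:T, w2:F. ✓
w2: no successors, so Diamond Diamond (q -> not (q -> p)) fails. ✗
Satisfying worlds: {w0, w1}.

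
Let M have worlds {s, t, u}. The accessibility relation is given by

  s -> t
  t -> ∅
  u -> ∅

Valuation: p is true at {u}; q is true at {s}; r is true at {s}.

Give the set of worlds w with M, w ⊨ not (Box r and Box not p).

s: Box r and Box not p is F. ✓
t: Box r and Box not p is T. ✗
u: Box r and Box not p is T. ✗

{s}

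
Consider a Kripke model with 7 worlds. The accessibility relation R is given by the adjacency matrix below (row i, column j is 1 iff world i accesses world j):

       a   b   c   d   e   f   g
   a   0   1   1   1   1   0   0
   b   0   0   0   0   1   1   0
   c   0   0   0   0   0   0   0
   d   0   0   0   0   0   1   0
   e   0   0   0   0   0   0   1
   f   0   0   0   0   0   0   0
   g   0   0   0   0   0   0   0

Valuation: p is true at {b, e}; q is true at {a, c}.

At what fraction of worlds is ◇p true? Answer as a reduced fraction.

2/7

a: successors {b, c, d, e}; p there: b:T, c:F, d:F, e:T. ✓
b: successors {e, f}; p there: e:T, f:F. ✓
c: no successors, so ◇p fails. ✗
d: successors {f}; p there: f:F. ✗
e: successors {g}; p there: g:F. ✗
f: no successors, so ◇p fails. ✗
g: no successors, so ◇p fails. ✗
That's 2 of 7 worlds, so 2/7.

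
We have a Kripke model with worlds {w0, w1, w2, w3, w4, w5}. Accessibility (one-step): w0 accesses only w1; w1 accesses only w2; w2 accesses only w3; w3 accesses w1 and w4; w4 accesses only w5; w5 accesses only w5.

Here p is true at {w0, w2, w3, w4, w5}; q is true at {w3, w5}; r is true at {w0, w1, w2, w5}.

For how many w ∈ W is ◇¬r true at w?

w0: successors {w1}; ¬r there: w1:F. ✗
w1: successors {w2}; ¬r there: w2:F. ✗
w2: successors {w3}; ¬r there: w3:T. ✓
w3: successors {w1, w4}; ¬r there: w1:F, w4:T. ✓
w4: successors {w5}; ¬r there: w5:F. ✗
w5: successors {w5}; ¬r there: w5:F. ✗
Satisfying worlds: {w2, w3}.

2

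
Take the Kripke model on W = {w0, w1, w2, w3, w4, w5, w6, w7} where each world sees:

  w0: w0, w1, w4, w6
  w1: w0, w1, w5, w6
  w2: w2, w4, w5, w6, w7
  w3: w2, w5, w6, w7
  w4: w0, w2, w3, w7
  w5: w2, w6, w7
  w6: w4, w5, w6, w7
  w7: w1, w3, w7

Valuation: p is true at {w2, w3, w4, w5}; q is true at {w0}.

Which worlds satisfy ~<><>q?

w0: <><>q is T. ✗
w1: <><>q is T. ✗
w2: <><>q is T. ✗
w3: <><>q is F. ✓
w4: <><>q is T. ✗
w5: <><>q is F. ✓
w6: <><>q is T. ✗
w7: <><>q is T. ✗

{w3, w5}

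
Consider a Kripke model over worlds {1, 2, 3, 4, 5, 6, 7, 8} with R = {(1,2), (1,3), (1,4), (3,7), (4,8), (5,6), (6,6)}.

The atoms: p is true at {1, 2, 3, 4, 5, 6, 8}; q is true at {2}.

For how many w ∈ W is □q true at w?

3

1: successors {2, 3, 4}; q there: 2:T, 3:F, 4:F. ✗
2: no successors, so □q holds vacuously. ✓
3: successors {7}; q there: 7:F. ✗
4: successors {8}; q there: 8:F. ✗
5: successors {6}; q there: 6:F. ✗
6: successors {6}; q there: 6:F. ✗
7: no successors, so □q holds vacuously. ✓
8: no successors, so □q holds vacuously. ✓
Satisfying worlds: {2, 7, 8}.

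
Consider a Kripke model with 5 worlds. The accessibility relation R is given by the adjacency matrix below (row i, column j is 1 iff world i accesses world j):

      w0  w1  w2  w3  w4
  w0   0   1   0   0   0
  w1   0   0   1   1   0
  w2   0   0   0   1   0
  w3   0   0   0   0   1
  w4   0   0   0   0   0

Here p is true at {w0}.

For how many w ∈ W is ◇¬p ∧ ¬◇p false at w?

w0: ◇¬p is T, ¬◇p is T. ✓
w1: ◇¬p is T, ¬◇p is T. ✓
w2: ◇¬p is T, ¬◇p is T. ✓
w3: ◇¬p is T, ¬◇p is T. ✓
w4: ◇¬p is F, ¬◇p is T. ✗
Satisfying worlds: {w0, w1, w2, w3}.
So ◇¬p ∧ ¬◇p fails at the other 1 world.

1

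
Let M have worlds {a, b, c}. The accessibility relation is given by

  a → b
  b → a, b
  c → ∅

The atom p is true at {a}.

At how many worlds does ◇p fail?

a: successors {b}; p there: b:F. ✗
b: successors {a, b}; p there: a:T, b:F. ✓
c: no successors, so ◇p fails. ✗
Satisfying worlds: {b}.
So ◇p fails at the other 2 worlds.

2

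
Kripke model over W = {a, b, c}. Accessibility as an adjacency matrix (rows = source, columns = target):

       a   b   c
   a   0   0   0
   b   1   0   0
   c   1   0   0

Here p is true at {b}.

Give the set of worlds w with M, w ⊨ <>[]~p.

{b, c}

a: no successors, so <>[]~p fails. ✗
b: successors {a}; []~p there: a:T. ✓
c: successors {a}; []~p there: a:T. ✓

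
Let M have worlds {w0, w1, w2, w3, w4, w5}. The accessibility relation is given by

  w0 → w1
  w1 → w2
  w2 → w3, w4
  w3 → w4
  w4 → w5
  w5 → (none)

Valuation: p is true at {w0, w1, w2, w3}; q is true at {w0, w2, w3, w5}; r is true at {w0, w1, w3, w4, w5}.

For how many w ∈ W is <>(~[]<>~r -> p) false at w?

w0: successors {w1}; ~[]<>~r -> p there: w1:T. ✓
w1: successors {w2}; ~[]<>~r -> p there: w2:T. ✓
w2: successors {w3, w4}; ~[]<>~r -> p there: w3:T, w4:F. ✓
w3: successors {w4}; ~[]<>~r -> p there: w4:F. ✗
w4: successors {w5}; ~[]<>~r -> p there: w5:T. ✓
w5: no successors, so <>(~[]<>~r -> p) fails. ✗
Satisfying worlds: {w0, w1, w2, w4}.
So <>(~[]<>~r -> p) fails at the other 2 worlds.

2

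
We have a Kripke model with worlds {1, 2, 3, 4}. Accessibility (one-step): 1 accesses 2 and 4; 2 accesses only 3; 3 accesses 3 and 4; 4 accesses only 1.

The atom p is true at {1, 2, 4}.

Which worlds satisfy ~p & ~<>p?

∅

1: ~p is F, ~<>p is F. ✗
2: ~p is F, ~<>p is T. ✗
3: ~p is T, ~<>p is F. ✗
4: ~p is F, ~<>p is F. ✗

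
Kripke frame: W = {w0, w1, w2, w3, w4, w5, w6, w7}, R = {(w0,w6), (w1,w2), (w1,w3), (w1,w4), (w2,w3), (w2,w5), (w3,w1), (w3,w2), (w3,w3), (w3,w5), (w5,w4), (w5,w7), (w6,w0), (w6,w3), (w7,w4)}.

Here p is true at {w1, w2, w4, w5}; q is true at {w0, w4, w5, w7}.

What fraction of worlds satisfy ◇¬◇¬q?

w0: successors {w6}; ¬◇¬q there: w6:F. ✗
w1: successors {w2, w3, w4}; ¬◇¬q there: w2:F, w3:F, w4:T. ✓
w2: successors {w3, w5}; ¬◇¬q there: w3:F, w5:T. ✓
w3: successors {w1, w2, w3, w5}; ¬◇¬q there: w1:F, w2:F, w3:F, w5:T. ✓
w4: no successors, so ◇¬◇¬q fails. ✗
w5: successors {w4, w7}; ¬◇¬q there: w4:T, w7:T. ✓
w6: successors {w0, w3}; ¬◇¬q there: w0:F, w3:F. ✗
w7: successors {w4}; ¬◇¬q there: w4:T. ✓
That's 5 of 8 worlds, so 5/8.

5/8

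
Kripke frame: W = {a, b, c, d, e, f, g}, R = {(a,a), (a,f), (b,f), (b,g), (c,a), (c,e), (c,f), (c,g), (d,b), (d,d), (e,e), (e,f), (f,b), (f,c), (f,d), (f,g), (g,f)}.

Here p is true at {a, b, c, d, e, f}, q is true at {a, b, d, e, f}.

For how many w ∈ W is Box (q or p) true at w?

4

a: successors {a, f}; q or p there: a:T, f:T. ✓
b: successors {f, g}; q or p there: f:T, g:F. ✗
c: successors {a, e, f, g}; q or p there: a:T, e:T, f:T, g:F. ✗
d: successors {b, d}; q or p there: b:T, d:T. ✓
e: successors {e, f}; q or p there: e:T, f:T. ✓
f: successors {b, c, d, g}; q or p there: b:T, c:T, d:T, g:F. ✗
g: successors {f}; q or p there: f:T. ✓
Satisfying worlds: {a, d, e, g}.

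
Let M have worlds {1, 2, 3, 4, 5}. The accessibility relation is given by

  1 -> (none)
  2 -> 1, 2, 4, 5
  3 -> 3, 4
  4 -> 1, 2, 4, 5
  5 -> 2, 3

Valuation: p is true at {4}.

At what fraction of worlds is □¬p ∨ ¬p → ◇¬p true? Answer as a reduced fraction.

1: □¬p ∨ ¬p is T, ◇¬p is F. ✗
2: □¬p ∨ ¬p is T, ◇¬p is T. ✓
3: □¬p ∨ ¬p is T, ◇¬p is T. ✓
4: □¬p ∨ ¬p is F, ◇¬p is T. ✓
5: □¬p ∨ ¬p is T, ◇¬p is T. ✓
That's 4 of 5 worlds, so 4/5.

4/5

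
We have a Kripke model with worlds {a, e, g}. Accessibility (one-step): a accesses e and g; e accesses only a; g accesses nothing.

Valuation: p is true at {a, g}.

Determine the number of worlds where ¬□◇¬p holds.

a: □◇¬p is F. ✓
e: □◇¬p is T. ✗
g: □◇¬p is T. ✗
Satisfying worlds: {a}.

1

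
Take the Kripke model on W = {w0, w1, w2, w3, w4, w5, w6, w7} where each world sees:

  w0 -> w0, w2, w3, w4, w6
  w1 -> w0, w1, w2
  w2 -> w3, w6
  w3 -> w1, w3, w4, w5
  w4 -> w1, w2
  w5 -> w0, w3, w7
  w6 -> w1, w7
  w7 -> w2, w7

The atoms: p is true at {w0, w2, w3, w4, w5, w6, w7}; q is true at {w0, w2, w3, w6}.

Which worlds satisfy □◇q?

{w1, w3, w4, w5, w6, w7}

w0: successors {w0, w2, w3, w4, w6}; ◇q there: w0:T, w2:T, w3:T, w4:T, w6:F. ✗
w1: successors {w0, w1, w2}; ◇q there: w0:T, w1:T, w2:T. ✓
w2: successors {w3, w6}; ◇q there: w3:T, w6:F. ✗
w3: successors {w1, w3, w4, w5}; ◇q there: w1:T, w3:T, w4:T, w5:T. ✓
w4: successors {w1, w2}; ◇q there: w1:T, w2:T. ✓
w5: successors {w0, w3, w7}; ◇q there: w0:T, w3:T, w7:T. ✓
w6: successors {w1, w7}; ◇q there: w1:T, w7:T. ✓
w7: successors {w2, w7}; ◇q there: w2:T, w7:T. ✓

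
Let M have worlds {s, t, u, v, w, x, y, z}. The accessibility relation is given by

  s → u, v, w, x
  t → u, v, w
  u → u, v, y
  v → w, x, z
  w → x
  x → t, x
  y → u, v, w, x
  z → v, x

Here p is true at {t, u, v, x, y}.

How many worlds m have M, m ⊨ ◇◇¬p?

s: successors {u, v, w, x}; ◇¬p there: u:F, v:T, w:F, x:F. ✓
t: successors {u, v, w}; ◇¬p there: u:F, v:T, w:F. ✓
u: successors {u, v, y}; ◇¬p there: u:F, v:T, y:T. ✓
v: successors {w, x, z}; ◇¬p there: w:F, x:F, z:F. ✗
w: successors {x}; ◇¬p there: x:F. ✗
x: successors {t, x}; ◇¬p there: t:T, x:F. ✓
y: successors {u, v, w, x}; ◇¬p there: u:F, v:T, w:F, x:F. ✓
z: successors {v, x}; ◇¬p there: v:T, x:F. ✓
Satisfying worlds: {s, t, u, x, y, z}.

6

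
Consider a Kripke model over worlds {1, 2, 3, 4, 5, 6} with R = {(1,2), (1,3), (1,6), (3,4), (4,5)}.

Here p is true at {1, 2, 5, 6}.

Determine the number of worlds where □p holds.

4

1: successors {2, 3, 6}; p there: 2:T, 3:F, 6:T. ✗
2: no successors, so □p holds vacuously. ✓
3: successors {4}; p there: 4:F. ✗
4: successors {5}; p there: 5:T. ✓
5: no successors, so □p holds vacuously. ✓
6: no successors, so □p holds vacuously. ✓
Satisfying worlds: {2, 4, 5, 6}.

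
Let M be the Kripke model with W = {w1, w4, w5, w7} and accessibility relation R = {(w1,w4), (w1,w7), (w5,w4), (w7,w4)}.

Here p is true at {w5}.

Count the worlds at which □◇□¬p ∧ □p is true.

1

w1: □◇□¬p is F, □p is F. ✗
w4: □◇□¬p is T, □p is T. ✓
w5: □◇□¬p is F, □p is F. ✗
w7: □◇□¬p is F, □p is F. ✗
Satisfying worlds: {w4}.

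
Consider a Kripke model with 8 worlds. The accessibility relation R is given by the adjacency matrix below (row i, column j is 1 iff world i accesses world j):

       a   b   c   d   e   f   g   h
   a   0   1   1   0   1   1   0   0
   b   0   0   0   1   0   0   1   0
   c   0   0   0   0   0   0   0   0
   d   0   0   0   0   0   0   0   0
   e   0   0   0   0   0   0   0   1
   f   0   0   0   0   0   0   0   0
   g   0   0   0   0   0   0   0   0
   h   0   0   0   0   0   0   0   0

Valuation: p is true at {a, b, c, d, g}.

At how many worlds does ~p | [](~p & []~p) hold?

6

a: ~p is F, [](~p & []~p) is F. ✗
b: ~p is F, [](~p & []~p) is F. ✗
c: ~p is F, [](~p & []~p) is T. ✓
d: ~p is F, [](~p & []~p) is T. ✓
e: ~p is T, [](~p & []~p) is T. ✓
f: ~p is T, [](~p & []~p) is T. ✓
g: ~p is F, [](~p & []~p) is T. ✓
h: ~p is T, [](~p & []~p) is T. ✓
Satisfying worlds: {c, d, e, f, g, h}.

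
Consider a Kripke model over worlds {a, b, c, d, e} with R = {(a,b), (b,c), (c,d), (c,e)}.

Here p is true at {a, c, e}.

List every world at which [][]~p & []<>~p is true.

a: [][]~p is F, []<>~p is F. ✗
b: [][]~p is F, []<>~p is T. ✗
c: [][]~p is T, []<>~p is F. ✗
d: [][]~p is T, []<>~p is T. ✓
e: [][]~p is T, []<>~p is T. ✓

{d, e}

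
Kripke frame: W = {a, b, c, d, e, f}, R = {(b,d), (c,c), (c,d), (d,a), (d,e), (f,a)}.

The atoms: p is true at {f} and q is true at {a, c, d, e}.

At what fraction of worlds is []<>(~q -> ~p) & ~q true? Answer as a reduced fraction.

a: []<>(~q -> ~p) is T, ~q is F. ✗
b: []<>(~q -> ~p) is T, ~q is T. ✓
c: []<>(~q -> ~p) is T, ~q is F. ✗
d: []<>(~q -> ~p) is F, ~q is F. ✗
e: []<>(~q -> ~p) is T, ~q is F. ✗
f: []<>(~q -> ~p) is F, ~q is T. ✗
That's 1 of 6 worlds, so 1/6.

1/6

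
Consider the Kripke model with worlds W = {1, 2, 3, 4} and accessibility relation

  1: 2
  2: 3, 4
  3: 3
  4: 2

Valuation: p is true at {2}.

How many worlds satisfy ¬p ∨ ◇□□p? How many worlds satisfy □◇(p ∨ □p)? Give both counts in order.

3 and 2

For ¬p ∨ ◇□□p:
1: ¬p is T, ◇□□p is F. ✓
2: ¬p is F, ◇□□p is F. ✗
3: ¬p is T, ◇□□p is F. ✓
4: ¬p is T, ◇□□p is F. ✓
— 3 worlds.
For □◇(p ∨ □p):
1: successors {2}; ◇(p ∨ □p) there: 2:T. ✓
2: successors {3, 4}; ◇(p ∨ □p) there: 3:F, 4:T. ✗
3: successors {3}; ◇(p ∨ □p) there: 3:F. ✗
4: successors {2}; ◇(p ∨ □p) there: 2:T. ✓
— 2 worlds.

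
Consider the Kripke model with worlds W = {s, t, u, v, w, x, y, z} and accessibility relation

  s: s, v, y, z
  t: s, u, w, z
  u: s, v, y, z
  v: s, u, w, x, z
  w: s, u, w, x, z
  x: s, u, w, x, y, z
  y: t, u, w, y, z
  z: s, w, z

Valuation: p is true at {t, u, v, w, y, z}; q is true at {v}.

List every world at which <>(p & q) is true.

s: successors {s, v, y, z}; p & q there: s:F, v:T, y:F, z:F. ✓
t: successors {s, u, w, z}; p & q there: s:F, u:F, w:F, z:F. ✗
u: successors {s, v, y, z}; p & q there: s:F, v:T, y:F, z:F. ✓
v: successors {s, u, w, x, z}; p & q there: s:F, u:F, w:F, x:F, z:F. ✗
w: successors {s, u, w, x, z}; p & q there: s:F, u:F, w:F, x:F, z:F. ✗
x: successors {s, u, w, x, y, z}; p & q there: s:F, u:F, w:F, x:F, y:F, z:F. ✗
y: successors {t, u, w, y, z}; p & q there: t:F, u:F, w:F, y:F, z:F. ✗
z: successors {s, w, z}; p & q there: s:F, w:F, z:F. ✗

{s, u}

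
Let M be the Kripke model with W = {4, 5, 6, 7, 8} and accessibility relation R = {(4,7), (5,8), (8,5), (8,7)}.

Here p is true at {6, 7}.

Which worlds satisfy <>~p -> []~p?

4: <>~p is F, []~p is F. ✓
5: <>~p is T, []~p is T. ✓
6: <>~p is F, []~p is T. ✓
7: <>~p is F, []~p is T. ✓
8: <>~p is T, []~p is F. ✗

{4, 5, 6, 7}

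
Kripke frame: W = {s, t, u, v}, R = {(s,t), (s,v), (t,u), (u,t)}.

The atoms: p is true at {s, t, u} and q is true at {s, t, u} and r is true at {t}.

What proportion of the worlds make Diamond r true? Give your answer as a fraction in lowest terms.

1/2

s: successors {t, v}; r there: t:T, v:F. ✓
t: successors {u}; r there: u:F. ✗
u: successors {t}; r there: t:T. ✓
v: no successors, so Diamond r fails. ✗
That's 2 of 4 worlds, so 2/4 = 1/2.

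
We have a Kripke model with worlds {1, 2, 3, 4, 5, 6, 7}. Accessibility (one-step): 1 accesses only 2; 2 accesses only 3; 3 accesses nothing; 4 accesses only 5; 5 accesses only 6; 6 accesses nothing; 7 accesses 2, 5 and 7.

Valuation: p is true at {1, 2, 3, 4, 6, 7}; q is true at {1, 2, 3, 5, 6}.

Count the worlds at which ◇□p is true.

1: successors {2}; □p there: 2:T. ✓
2: successors {3}; □p there: 3:T. ✓
3: no successors, so ◇□p fails. ✗
4: successors {5}; □p there: 5:T. ✓
5: successors {6}; □p there: 6:T. ✓
6: no successors, so ◇□p fails. ✗
7: successors {2, 5, 7}; □p there: 2:T, 5:T, 7:F. ✓
Satisfying worlds: {1, 2, 4, 5, 7}.

5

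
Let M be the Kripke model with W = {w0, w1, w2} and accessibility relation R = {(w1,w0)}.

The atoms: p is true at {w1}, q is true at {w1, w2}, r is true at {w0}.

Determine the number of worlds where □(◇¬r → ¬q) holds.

3

w0: no successors, so □(◇¬r → ¬q) holds vacuously. ✓
w1: successors {w0}; ◇¬r → ¬q there: w0:T. ✓
w2: no successors, so □(◇¬r → ¬q) holds vacuously. ✓
Satisfying worlds: {w0, w1, w2}.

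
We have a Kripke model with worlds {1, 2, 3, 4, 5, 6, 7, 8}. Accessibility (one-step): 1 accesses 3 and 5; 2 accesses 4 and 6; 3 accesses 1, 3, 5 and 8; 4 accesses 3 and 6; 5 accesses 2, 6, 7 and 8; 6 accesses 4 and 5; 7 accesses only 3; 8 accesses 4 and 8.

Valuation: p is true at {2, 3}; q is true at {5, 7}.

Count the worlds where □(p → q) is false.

1: successors {3, 5}; p → q there: 3:F, 5:T. ✗
2: successors {4, 6}; p → q there: 4:T, 6:T. ✓
3: successors {1, 3, 5, 8}; p → q there: 1:T, 3:F, 5:T, 8:T. ✗
4: successors {3, 6}; p → q there: 3:F, 6:T. ✗
5: successors {2, 6, 7, 8}; p → q there: 2:F, 6:T, 7:T, 8:T. ✗
6: successors {4, 5}; p → q there: 4:T, 5:T. ✓
7: successors {3}; p → q there: 3:F. ✗
8: successors {4, 8}; p → q there: 4:T, 8:T. ✓
Satisfying worlds: {2, 6, 8}.
So □(p → q) fails at the other 5 worlds.

5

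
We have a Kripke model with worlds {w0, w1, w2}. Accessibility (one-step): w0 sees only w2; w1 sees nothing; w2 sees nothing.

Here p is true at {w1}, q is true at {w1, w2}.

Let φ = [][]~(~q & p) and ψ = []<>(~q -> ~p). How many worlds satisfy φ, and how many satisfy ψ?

For [][]~(~q & p):
w0: successors {w2}; []~(~q & p) there: w2:T. ✓
w1: no successors, so [][]~(~q & p) holds vacuously. ✓
w2: no successors, so [][]~(~q & p) holds vacuously. ✓
— 3 worlds.
For []<>(~q -> ~p):
w0: successors {w2}; <>(~q -> ~p) there: w2:F. ✗
w1: no successors, so []<>(~q -> ~p) holds vacuously. ✓
w2: no successors, so []<>(~q -> ~p) holds vacuously. ✓
— 2 worlds.

3 and 2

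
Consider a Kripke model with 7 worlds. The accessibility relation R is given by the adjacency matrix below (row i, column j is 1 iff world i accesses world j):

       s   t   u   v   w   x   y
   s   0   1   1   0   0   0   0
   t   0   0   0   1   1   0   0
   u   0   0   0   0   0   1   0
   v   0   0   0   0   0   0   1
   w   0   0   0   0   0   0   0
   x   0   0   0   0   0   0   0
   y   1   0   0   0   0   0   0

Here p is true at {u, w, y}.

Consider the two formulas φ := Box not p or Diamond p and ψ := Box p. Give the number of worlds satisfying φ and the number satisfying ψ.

7 and 3

For Box not p or Diamond p:
s: Box not p is F, Diamond p is T. ✓
t: Box not p is F, Diamond p is T. ✓
u: Box not p is T, Diamond p is F. ✓
v: Box not p is F, Diamond p is T. ✓
w: Box not p is T, Diamond p is F. ✓
x: Box not p is T, Diamond p is F. ✓
y: Box not p is T, Diamond p is F. ✓
— 7 worlds.
For Box p:
s: successors {t, u}; p there: t:F, u:T. ✗
t: successors {v, w}; p there: v:F, w:T. ✗
u: successors {x}; p there: x:F. ✗
v: successors {y}; p there: y:T. ✓
w: no successors, so Box p holds vacuously. ✓
x: no successors, so Box p holds vacuously. ✓
y: successors {s}; p there: s:F. ✗
— 3 worlds.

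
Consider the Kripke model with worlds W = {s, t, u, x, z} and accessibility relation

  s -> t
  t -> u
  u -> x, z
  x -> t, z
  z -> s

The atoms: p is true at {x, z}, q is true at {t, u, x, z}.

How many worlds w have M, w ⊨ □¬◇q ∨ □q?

s: □¬◇q is F, □q is T. ✓
t: □¬◇q is F, □q is T. ✓
u: □¬◇q is F, □q is T. ✓
x: □¬◇q is F, □q is T. ✓
z: □¬◇q is F, □q is F. ✗
Satisfying worlds: {s, t, u, x}.

4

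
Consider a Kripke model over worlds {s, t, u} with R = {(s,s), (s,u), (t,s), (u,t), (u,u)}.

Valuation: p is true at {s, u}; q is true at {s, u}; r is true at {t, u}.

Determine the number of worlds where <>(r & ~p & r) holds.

s: successors {s, u}; r & ~p & r there: s:F, u:F. ✗
t: successors {s}; r & ~p & r there: s:F. ✗
u: successors {t, u}; r & ~p & r there: t:T, u:F. ✓
Satisfying worlds: {u}.

1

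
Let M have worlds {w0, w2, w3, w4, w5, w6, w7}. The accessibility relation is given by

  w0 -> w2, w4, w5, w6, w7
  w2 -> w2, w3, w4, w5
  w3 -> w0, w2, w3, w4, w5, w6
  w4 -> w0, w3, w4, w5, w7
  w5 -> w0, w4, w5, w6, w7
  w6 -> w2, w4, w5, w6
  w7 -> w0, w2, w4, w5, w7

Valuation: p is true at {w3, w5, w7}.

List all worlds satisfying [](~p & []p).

w0: successors {w2, w4, w5, w6, w7}; ~p & []p there: w2:F, w4:F, w5:F, w6:F, w7:F. ✗
w2: successors {w2, w3, w4, w5}; ~p & []p there: w2:F, w3:F, w4:F, w5:F. ✗
w3: successors {w0, w2, w3, w4, w5, w6}; ~p & []p there: w0:F, w2:F, w3:F, w4:F, w5:F, w6:F. ✗
w4: successors {w0, w3, w4, w5, w7}; ~p & []p there: w0:F, w3:F, w4:F, w5:F, w7:F. ✗
w5: successors {w0, w4, w5, w6, w7}; ~p & []p there: w0:F, w4:F, w5:F, w6:F, w7:F. ✗
w6: successors {w2, w4, w5, w6}; ~p & []p there: w2:F, w4:F, w5:F, w6:F. ✗
w7: successors {w0, w2, w4, w5, w7}; ~p & []p there: w0:F, w2:F, w4:F, w5:F, w7:F. ✗

∅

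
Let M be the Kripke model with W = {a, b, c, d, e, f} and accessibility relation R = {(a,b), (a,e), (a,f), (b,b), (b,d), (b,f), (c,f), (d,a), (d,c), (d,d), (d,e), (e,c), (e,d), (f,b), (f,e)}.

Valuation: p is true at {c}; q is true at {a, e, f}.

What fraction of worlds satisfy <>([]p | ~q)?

a: successors {b, e, f}; []p | ~q there: b:T, e:F, f:F. ✓
b: successors {b, d, f}; []p | ~q there: b:T, d:T, f:F. ✓
c: successors {f}; []p | ~q there: f:F. ✗
d: successors {a, c, d, e}; []p | ~q there: a:F, c:T, d:T, e:F. ✓
e: successors {c, d}; []p | ~q there: c:T, d:T. ✓
f: successors {b, e}; []p | ~q there: b:T, e:F. ✓
That's 5 of 6 worlds, so 5/6.

5/6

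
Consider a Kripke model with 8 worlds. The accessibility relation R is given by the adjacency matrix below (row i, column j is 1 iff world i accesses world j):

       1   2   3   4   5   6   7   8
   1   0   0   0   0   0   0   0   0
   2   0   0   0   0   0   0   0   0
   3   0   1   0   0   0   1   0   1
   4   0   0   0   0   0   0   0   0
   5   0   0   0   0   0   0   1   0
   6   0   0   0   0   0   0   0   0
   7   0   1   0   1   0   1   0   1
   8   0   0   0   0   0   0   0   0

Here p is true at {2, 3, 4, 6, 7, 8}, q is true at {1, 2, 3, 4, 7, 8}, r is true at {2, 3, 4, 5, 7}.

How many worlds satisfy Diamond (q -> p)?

3

1: no successors, so Diamond (q -> p) fails. ✗
2: no successors, so Diamond (q -> p) fails. ✗
3: successors {2, 6, 8}; q -> p there: 2:T, 6:T, 8:T. ✓
4: no successors, so Diamond (q -> p) fails. ✗
5: successors {7}; q -> p there: 7:T. ✓
6: no successors, so Diamond (q -> p) fails. ✗
7: successors {2, 4, 6, 8}; q -> p there: 2:T, 4:T, 6:T, 8:T. ✓
8: no successors, so Diamond (q -> p) fails. ✗
Satisfying worlds: {3, 5, 7}.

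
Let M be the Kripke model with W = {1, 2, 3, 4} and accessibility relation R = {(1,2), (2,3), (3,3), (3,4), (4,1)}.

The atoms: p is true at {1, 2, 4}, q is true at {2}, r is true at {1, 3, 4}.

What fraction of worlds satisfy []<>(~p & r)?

1/2

1: successors {2}; <>(~p & r) there: 2:T. ✓
2: successors {3}; <>(~p & r) there: 3:T. ✓
3: successors {3, 4}; <>(~p & r) there: 3:T, 4:F. ✗
4: successors {1}; <>(~p & r) there: 1:F. ✗
That's 2 of 4 worlds, so 2/4 = 1/2.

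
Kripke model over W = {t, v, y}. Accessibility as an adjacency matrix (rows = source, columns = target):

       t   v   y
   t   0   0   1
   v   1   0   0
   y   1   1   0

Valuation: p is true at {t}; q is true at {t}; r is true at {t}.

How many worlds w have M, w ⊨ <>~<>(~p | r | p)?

0

t: successors {y}; ~<>(~p | r | p) there: y:F. ✗
v: successors {t}; ~<>(~p | r | p) there: t:F. ✗
y: successors {t, v}; ~<>(~p | r | p) there: t:F, v:F. ✗
Satisfying worlds: ∅.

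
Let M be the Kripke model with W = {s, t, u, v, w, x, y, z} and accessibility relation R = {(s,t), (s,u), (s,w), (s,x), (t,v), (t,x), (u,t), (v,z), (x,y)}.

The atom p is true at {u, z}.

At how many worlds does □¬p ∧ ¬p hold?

s: □¬p is F, ¬p is T. ✗
t: □¬p is T, ¬p is T. ✓
u: □¬p is T, ¬p is F. ✗
v: □¬p is F, ¬p is T. ✗
w: □¬p is T, ¬p is T. ✓
x: □¬p is T, ¬p is T. ✓
y: □¬p is T, ¬p is T. ✓
z: □¬p is T, ¬p is F. ✗
Satisfying worlds: {t, w, x, y}.

4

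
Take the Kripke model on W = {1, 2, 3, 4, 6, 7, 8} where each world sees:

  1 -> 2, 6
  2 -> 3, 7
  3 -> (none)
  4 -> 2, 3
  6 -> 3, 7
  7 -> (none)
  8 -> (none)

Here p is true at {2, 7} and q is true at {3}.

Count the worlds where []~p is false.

4

1: successors {2, 6}; ~p there: 2:F, 6:T. ✗
2: successors {3, 7}; ~p there: 3:T, 7:F. ✗
3: no successors, so []~p holds vacuously. ✓
4: successors {2, 3}; ~p there: 2:F, 3:T. ✗
6: successors {3, 7}; ~p there: 3:T, 7:F. ✗
7: no successors, so []~p holds vacuously. ✓
8: no successors, so []~p holds vacuously. ✓
Satisfying worlds: {3, 7, 8}.
So []~p fails at the other 4 worlds.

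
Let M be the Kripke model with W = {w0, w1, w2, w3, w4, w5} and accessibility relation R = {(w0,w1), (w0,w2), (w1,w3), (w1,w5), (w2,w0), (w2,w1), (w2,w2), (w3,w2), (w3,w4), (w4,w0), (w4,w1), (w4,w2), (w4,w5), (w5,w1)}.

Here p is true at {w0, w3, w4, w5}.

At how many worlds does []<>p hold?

3

w0: successors {w1, w2}; <>p there: w1:T, w2:T. ✓
w1: successors {w3, w5}; <>p there: w3:T, w5:F. ✗
w2: successors {w0, w1, w2}; <>p there: w0:F, w1:T, w2:T. ✗
w3: successors {w2, w4}; <>p there: w2:T, w4:T. ✓
w4: successors {w0, w1, w2, w5}; <>p there: w0:F, w1:T, w2:T, w5:F. ✗
w5: successors {w1}; <>p there: w1:T. ✓
Satisfying worlds: {w0, w3, w5}.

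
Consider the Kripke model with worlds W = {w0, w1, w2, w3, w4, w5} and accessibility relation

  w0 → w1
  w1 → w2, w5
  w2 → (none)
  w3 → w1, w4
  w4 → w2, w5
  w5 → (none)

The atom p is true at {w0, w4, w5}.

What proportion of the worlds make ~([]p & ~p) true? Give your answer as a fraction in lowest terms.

5/6

w0: []p & ~p is F. ✓
w1: []p & ~p is F. ✓
w2: []p & ~p is T. ✗
w3: []p & ~p is F. ✓
w4: []p & ~p is F. ✓
w5: []p & ~p is F. ✓
That's 5 of 6 worlds, so 5/6.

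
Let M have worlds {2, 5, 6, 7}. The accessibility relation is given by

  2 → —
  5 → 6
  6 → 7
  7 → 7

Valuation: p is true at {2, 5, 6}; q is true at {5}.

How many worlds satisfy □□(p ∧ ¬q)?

1

2: no successors, so □□(p ∧ ¬q) holds vacuously. ✓
5: successors {6}; □(p ∧ ¬q) there: 6:F. ✗
6: successors {7}; □(p ∧ ¬q) there: 7:F. ✗
7: successors {7}; □(p ∧ ¬q) there: 7:F. ✗
Satisfying worlds: {2}.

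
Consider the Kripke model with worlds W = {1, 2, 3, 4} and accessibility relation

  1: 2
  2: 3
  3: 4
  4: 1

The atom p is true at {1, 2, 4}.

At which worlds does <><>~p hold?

1: successors {2}; <>~p there: 2:T. ✓
2: successors {3}; <>~p there: 3:F. ✗
3: successors {4}; <>~p there: 4:F. ✗
4: successors {1}; <>~p there: 1:F. ✗

{1}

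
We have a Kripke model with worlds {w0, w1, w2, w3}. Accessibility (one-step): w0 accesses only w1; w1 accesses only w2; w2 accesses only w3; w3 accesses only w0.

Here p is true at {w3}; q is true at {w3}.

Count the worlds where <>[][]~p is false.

w0: successors {w1}; [][]~p there: w1:F. ✗
w1: successors {w2}; [][]~p there: w2:T. ✓
w2: successors {w3}; [][]~p there: w3:T. ✓
w3: successors {w0}; [][]~p there: w0:T. ✓
Satisfying worlds: {w1, w2, w3}.
So <>[][]~p fails at the other 1 world.

1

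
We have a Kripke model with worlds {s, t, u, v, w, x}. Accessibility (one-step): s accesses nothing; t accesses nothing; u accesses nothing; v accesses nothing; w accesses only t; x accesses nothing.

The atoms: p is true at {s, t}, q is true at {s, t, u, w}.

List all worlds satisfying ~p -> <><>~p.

s: ~p is F, <><>~p is F. ✓
t: ~p is F, <><>~p is F. ✓
u: ~p is T, <><>~p is F. ✗
v: ~p is T, <><>~p is F. ✗
w: ~p is T, <><>~p is F. ✗
x: ~p is T, <><>~p is F. ✗

{s, t}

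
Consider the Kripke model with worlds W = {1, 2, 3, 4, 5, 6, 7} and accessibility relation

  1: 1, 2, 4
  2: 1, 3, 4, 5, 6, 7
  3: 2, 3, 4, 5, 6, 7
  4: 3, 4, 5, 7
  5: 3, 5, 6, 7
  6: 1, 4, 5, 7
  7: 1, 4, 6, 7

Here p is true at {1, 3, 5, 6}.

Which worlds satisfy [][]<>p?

1: successors {1, 2, 4}; []<>p there: 1:T, 2:T, 4:T. ✓
2: successors {1, 3, 4, 5, 6, 7}; []<>p there: 1:T, 3:T, 4:T, 5:T, 6:T, 7:T. ✓
3: successors {2, 3, 4, 5, 6, 7}; []<>p there: 2:T, 3:T, 4:T, 5:T, 6:T, 7:T. ✓
4: successors {3, 4, 5, 7}; []<>p there: 3:T, 4:T, 5:T, 7:T. ✓
5: successors {3, 5, 6, 7}; []<>p there: 3:T, 5:T, 6:T, 7:T. ✓
6: successors {1, 4, 5, 7}; []<>p there: 1:T, 4:T, 5:T, 7:T. ✓
7: successors {1, 4, 6, 7}; []<>p there: 1:T, 4:T, 6:T, 7:T. ✓

{1, 2, 3, 4, 5, 6, 7}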